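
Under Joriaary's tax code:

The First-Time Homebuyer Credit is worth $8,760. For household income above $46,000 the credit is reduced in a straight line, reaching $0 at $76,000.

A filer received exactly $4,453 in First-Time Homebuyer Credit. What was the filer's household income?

$60,750

$4,453 is 4,453/8,760 of the full $8,760, so 4,307/8,760 of the $30,000 range has been used: income = $46,000 + $30,000 × 4,307/8,760 = $60,750.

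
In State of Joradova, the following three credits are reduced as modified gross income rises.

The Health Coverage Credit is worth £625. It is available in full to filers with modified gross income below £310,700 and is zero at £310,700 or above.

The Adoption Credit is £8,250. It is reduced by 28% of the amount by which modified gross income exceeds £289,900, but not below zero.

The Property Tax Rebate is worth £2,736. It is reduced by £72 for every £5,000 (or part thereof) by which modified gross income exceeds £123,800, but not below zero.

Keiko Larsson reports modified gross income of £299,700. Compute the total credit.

Health Coverage Credit: £299,700 is below the £310,700 cutoff, so the full £625 applies.
Adoption Credit: 28% of the £9,800 excess over £289,900 is £2,744; credit = £8,250 − £2,744 = £5,506.
Property Tax Rebate: income exceeds £123,800 by £175,900, which is 36 full-or-partial £5,000 increments; reduction = 36 × £72 = £2,592, leaving £144.
Total: £625 + £5,506 + £144 = £6,275.

£6,275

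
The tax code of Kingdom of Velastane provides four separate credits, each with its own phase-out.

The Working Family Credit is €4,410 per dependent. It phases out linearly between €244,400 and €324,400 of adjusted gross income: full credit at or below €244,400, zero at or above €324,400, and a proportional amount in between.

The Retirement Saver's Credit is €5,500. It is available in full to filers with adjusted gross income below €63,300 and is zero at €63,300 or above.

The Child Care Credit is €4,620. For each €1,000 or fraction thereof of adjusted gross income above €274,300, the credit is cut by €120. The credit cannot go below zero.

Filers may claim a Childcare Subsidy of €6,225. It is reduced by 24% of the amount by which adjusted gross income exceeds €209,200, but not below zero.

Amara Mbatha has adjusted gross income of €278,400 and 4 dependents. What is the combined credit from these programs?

€14,163

Working Family Credit: base = 4 × €4,410 = €17,640. €278,400 is €34,000 into a €80,000 phase-out range, leaving 46,000/80,000 of the credit: €17,640 × 46,000/80,000 = €10,143.
Retirement Saver's Credit: €278,400 meets or exceeds the €63,300 cutoff, so the credit is €0.
Child Care Credit: income exceeds €274,300 by €4,100, which is 5 full-or-partial €1,000 increments; reduction = 5 × €120 = €600, leaving €4,020.
Childcare Subsidy: 24% of the €69,200 excess over €209,200 is €16,608 ≥ base, so the credit is €0.
Total: €10,143 + €0 + €4,020 + €0 = €14,163.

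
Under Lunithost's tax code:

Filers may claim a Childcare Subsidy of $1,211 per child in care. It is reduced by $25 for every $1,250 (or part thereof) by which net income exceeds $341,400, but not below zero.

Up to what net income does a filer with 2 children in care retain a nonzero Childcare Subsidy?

Full credit = 2 × $1,211 = $2,422.
After 96 increments the reduction is 96 × $25 = $2,400, leaving $22; one more increment wipes it out. Increment 96 ends at excess 96 × $1,250 = $120,000, so the highest qualifying income is $341,400 + $120,000 = $461,400.

$461,400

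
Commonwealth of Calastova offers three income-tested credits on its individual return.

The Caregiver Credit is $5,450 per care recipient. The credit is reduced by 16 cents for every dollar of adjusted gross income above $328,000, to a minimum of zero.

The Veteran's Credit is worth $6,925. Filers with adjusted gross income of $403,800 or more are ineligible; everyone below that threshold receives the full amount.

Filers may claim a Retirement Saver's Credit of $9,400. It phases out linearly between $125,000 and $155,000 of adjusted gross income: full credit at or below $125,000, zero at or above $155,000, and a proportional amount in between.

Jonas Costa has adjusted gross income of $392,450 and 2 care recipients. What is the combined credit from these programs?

Caregiver Credit: base = 2 × $5,450 = $10,900. 16% of the $64,450 excess over $328,000 is $10,312; credit = $10,900 − $10,312 = $588.
Veteran's Credit: $392,450 is below the $403,800 cutoff, so the full $6,925 applies.
Retirement Saver's Credit: $392,450 is at or above $155,000, so the credit is $0.
Total: $588 + $6,925 + $0 = $7,513.

$7,513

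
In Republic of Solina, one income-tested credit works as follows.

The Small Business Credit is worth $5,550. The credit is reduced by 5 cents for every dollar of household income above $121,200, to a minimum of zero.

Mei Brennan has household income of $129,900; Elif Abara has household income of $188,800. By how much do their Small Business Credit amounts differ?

Mei ($129,900): Small Business Credit: 5% of the $8,700 excess over $121,200 is $435; credit = $5,550 − $435 = $5,115.
Elif ($188,800): Small Business Credit: 5% of the $67,600 excess over $121,200 is $3,380; credit = $5,550 − $3,380 = $2,170.
Difference: |$5,115 − $2,170| = $2,945.

$2,945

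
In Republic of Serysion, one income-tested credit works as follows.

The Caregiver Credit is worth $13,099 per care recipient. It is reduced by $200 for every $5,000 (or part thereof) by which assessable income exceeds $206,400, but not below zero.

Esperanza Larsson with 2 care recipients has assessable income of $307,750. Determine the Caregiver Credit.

$21,998

Caregiver Credit: base = 2 × $13,099 = $26,198. income exceeds $206,400 by $101,350, which is 21 full-or-partial $5,000 increments; reduction = 21 × $200 = $4,200, leaving $21,998.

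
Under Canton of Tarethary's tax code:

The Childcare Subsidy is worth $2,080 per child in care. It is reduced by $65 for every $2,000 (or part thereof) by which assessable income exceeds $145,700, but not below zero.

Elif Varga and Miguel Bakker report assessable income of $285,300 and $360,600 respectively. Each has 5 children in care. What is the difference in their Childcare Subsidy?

$2,470

Elif ($285,300): Childcare Subsidy: base = 5 × $2,080 = $10,400. income exceeds $145,700 by $139,600, which is 70 full-or-partial $2,000 increments; reduction = 70 × $65 = $4,550, leaving $5,850.
Miguel ($360,600): Childcare Subsidy: base = 5 × $2,080 = $10,400. income exceeds $145,700 by $214,900, which is 108 full-or-partial $2,000 increments; reduction = 108 × $65 = $7,020, leaving $3,380.
Difference: |$5,850 − $3,380| = $2,470.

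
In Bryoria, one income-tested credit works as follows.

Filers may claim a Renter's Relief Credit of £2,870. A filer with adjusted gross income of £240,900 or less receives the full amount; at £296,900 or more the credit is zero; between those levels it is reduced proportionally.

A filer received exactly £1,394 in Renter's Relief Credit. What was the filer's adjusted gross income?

£269,700

£1,394 is 1,394/2,870 of the full £2,870, so 1,476/2,870 of the £56,000 range has been used: income = £240,900 + £56,000 × 1,476/2,870 = £269,700.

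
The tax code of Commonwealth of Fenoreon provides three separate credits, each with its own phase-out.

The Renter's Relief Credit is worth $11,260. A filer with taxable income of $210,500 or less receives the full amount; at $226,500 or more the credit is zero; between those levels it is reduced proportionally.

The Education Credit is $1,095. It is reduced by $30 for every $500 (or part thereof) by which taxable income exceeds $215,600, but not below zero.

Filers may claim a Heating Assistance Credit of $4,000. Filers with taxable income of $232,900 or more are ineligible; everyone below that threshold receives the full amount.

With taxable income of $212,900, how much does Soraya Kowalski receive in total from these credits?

$14,666

Renter's Relief Credit: $212,900 is $2,400 into a $16,000 phase-out range, leaving 13,600/16,000 of the credit: $11,260 × 13,600/16,000 = $9,571.
Education Credit: $212,900 is at or below the $215,600 threshold, so the full $1,095 applies.
Heating Assistance Credit: $212,900 is below the $232,900 cutoff, so the full $4,000 applies.
Total: $9,571 + $1,095 + $4,000 = $14,666.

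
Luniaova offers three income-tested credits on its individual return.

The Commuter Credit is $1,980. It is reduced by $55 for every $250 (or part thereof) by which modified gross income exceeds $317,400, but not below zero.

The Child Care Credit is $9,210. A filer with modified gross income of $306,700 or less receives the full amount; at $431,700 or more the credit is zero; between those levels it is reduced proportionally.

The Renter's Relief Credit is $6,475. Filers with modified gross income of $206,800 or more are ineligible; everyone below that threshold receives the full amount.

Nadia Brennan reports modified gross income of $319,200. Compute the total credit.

Commuter Credit: income exceeds $317,400 by $1,800, which is 8 full-or-partial $250 increments; reduction = 8 × $55 = $440, leaving $1,540.
Child Care Credit: $319,200 is $12,500 into a $125,000 phase-out range, leaving 112,500/125,000 of the credit: $9,210 × 112,500/125,000 = $8,289.
Renter's Relief Credit: $319,200 meets or exceeds the $206,800 cutoff, so the credit is $0.
Total: $1,540 + $8,289 + $0 = $9,829.

$9,829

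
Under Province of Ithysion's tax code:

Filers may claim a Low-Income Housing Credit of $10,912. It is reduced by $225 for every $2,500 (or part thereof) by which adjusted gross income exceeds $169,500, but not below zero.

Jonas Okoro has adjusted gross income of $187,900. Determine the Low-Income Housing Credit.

$9,112

Low-Income Housing Credit: income exceeds $169,500 by $18,400, which is 8 full-or-partial $2,500 increments; reduction = 8 × $225 = $1,800, leaving $9,112.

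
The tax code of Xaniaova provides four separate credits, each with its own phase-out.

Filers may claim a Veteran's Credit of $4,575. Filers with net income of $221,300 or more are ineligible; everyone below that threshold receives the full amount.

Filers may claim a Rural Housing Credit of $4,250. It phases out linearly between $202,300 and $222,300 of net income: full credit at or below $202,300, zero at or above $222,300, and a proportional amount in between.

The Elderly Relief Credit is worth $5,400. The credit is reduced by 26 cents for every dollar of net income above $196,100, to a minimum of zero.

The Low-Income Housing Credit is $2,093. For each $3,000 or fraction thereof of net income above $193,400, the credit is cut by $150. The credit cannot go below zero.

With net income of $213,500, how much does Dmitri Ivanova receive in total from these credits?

Veteran's Credit: $213,500 is below the $221,300 cutoff, so the full $4,575 applies.
Rural Housing Credit: $213,500 is $11,200 into a $20,000 phase-out range, leaving 8,800/20,000 of the credit: $4,250 × 8,800/20,000 = $1,870.
Elderly Relief Credit: 26% of the $17,400 excess over $196,100 is $4,524; credit = $5,400 − $4,524 = $876.
Low-Income Housing Credit: income exceeds $193,400 by $20,100, which is 7 full-or-partial $3,000 increments; reduction = 7 × $150 = $1,050, leaving $1,043.
Total: $4,575 + $1,870 + $876 + $1,043 = $8,364.

$8,364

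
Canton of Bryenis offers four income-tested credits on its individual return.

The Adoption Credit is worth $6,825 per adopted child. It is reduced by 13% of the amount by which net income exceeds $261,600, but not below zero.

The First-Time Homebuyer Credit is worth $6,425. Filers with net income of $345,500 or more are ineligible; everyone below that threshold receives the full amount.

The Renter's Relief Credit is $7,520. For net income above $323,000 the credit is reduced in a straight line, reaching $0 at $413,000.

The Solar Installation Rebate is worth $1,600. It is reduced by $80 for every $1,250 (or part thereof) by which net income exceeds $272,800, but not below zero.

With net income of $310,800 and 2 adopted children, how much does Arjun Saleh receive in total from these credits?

Adoption Credit: base = 2 × $6,825 = $13,650. 13% of the $49,200 excess over $261,600 is $6,396; credit = $13,650 − $6,396 = $7,254.
First-Time Homebuyer Credit: $310,800 is below the $345,500 cutoff, so the full $6,425 applies.
Renter's Relief Credit: $310,800 is at or below the $323,000 threshold, so the full $7,520 applies.
Solar Installation Rebate: income exceeds $272,800 by $38,000 → 31 increments × $80 = $2,480 ≥ base, so the credit is $0.
Total: $7,254 + $6,425 + $7,520 + $0 = $21,199.

$21,199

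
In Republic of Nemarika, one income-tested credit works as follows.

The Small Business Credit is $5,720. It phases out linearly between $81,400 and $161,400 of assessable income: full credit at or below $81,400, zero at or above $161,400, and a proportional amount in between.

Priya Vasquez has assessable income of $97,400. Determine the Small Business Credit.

Small Business Credit: $97,400 is $16,000 into a $80,000 phase-out range, leaving 64,000/80,000 of the credit: $5,720 × 64,000/80,000 = $4,576.

$4,576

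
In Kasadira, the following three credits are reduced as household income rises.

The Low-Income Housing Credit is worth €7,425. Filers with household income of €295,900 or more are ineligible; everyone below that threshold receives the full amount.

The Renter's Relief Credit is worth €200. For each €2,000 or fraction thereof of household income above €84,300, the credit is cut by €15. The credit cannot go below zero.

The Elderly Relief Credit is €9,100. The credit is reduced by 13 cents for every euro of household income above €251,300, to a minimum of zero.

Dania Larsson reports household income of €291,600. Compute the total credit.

Low-Income Housing Credit: €291,600 is below the €295,900 cutoff, so the full €7,425 applies.
Renter's Relief Credit: income exceeds €84,300 by €207,300 → 104 increments × €15 = €1,560 ≥ base, so the credit is €0.
Elderly Relief Credit: 13% of the €40,300 excess over €251,300 is €5,239; credit = €9,100 − €5,239 = €3,861.
Total: €7,425 + €0 + €3,861 = €11,286.

€11,286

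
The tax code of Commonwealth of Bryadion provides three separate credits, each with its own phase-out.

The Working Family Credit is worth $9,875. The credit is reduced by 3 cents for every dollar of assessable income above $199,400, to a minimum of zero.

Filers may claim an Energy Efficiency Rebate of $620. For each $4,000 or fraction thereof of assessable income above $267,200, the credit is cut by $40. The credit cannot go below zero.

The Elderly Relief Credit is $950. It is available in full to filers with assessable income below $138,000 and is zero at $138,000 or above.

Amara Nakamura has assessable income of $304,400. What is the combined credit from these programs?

Working Family Credit: 3% of the $105,000 excess over $199,400 is $3,150; credit = $9,875 − $3,150 = $6,725.
Energy Efficiency Rebate: income exceeds $267,200 by $37,200, which is 10 full-or-partial $4,000 increments; reduction = 10 × $40 = $400, leaving $220.
Elderly Relief Credit: $304,400 meets or exceeds the $138,000 cutoff, so the credit is $0.
Total: $6,725 + $220 + $0 = $6,945.

$6,945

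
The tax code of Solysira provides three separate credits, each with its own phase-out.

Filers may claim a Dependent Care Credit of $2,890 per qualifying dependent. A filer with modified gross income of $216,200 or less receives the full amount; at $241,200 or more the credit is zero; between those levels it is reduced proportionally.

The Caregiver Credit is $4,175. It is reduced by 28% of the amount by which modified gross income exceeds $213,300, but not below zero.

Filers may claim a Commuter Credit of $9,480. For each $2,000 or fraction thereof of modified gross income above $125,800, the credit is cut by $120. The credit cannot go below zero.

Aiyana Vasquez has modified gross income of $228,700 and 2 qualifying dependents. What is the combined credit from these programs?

$6,130

Dependent Care Credit: base = 2 × $2,890 = $5,780. $228,700 is $12,500 into a $25,000 phase-out range, leaving 12,500/25,000 of the credit: $5,780 × 12,500/25,000 = $2,890.
Caregiver Credit: 28% of the $15,400 excess over $213,300 is $4,312 ≥ base, so the credit is $0.
Commuter Credit: income exceeds $125,800 by $102,900, which is 52 full-or-partial $2,000 increments; reduction = 52 × $120 = $6,240, leaving $3,240.
Total: $2,890 + $0 + $3,240 = $6,130.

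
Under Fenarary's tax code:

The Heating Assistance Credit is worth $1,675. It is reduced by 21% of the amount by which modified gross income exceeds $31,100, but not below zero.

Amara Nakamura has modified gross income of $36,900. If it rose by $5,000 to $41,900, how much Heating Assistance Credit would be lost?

$457

At $36,900 — 21% of the $5,800 excess over $31,100 is $1,218; credit = $1,675 − $1,218 = $457.
At $41,900 — 21% of the $10,800 excess over $31,100 is $2,268 ≥ base, so the credit is $0.
Lost: $457 − $0 = $457.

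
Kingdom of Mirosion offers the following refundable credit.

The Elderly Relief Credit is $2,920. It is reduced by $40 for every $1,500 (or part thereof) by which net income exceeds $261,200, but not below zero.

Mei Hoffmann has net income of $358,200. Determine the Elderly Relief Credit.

$320

Elderly Relief Credit: income exceeds $261,200 by $97,000, which is 65 full-or-partial $1,500 increments; reduction = 65 × $40 = $2,600, leaving $320.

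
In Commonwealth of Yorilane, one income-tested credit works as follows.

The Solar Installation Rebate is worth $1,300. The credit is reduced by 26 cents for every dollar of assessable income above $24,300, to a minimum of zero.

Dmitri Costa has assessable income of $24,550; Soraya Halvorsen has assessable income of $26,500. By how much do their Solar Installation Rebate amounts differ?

$507

Dmitri ($24,550): Solar Installation Rebate: 26% of the $250 excess over $24,300 is $65; credit = $1,300 − $65 = $1,235.
Soraya ($26,500): Solar Installation Rebate: 26% of the $2,200 excess over $24,300 is $572; credit = $1,300 − $572 = $728.
Difference: |$1,235 − $728| = $507.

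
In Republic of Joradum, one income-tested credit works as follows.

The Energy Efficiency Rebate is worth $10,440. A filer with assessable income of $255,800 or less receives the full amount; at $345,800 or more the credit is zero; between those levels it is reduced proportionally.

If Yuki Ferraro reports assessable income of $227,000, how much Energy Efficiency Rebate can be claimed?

Energy Efficiency Rebate: $227,000 is at or below the $255,800 threshold, so the full $10,440 applies.

$10,440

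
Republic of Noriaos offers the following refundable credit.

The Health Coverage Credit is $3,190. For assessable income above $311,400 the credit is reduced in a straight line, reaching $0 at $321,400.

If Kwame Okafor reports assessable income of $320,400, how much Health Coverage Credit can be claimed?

Health Coverage Credit: $320,400 is $9,000 into a $10,000 phase-out range, leaving 1,000/10,000 of the credit: $3,190 × 1,000/10,000 = $319.

$319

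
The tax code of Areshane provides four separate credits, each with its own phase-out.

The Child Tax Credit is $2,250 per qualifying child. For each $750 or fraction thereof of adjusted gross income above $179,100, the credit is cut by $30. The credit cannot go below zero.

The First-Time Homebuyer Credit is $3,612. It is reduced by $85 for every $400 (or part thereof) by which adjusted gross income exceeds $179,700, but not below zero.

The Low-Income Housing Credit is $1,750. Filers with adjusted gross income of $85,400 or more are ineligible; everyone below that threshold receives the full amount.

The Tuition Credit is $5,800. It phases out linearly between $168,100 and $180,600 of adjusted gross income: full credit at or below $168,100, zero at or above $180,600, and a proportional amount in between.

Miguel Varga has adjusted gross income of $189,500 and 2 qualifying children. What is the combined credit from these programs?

$5,567

Child Tax Credit: base = 2 × $2,250 = $4,500. income exceeds $179,100 by $10,400, which is 14 full-or-partial $750 increments; reduction = 14 × $30 = $420, leaving $4,080.
First-Time Homebuyer Credit: income exceeds $179,700 by $9,800, which is 25 full-or-partial $400 increments; reduction = 25 × $85 = $2,125, leaving $1,487.
Low-Income Housing Credit: $189,500 meets or exceeds the $85,400 cutoff, so the credit is $0.
Tuition Credit: $189,500 is at or above $180,600, so the credit is $0.
Total: $4,080 + $1,487 + $0 + $0 = $5,567.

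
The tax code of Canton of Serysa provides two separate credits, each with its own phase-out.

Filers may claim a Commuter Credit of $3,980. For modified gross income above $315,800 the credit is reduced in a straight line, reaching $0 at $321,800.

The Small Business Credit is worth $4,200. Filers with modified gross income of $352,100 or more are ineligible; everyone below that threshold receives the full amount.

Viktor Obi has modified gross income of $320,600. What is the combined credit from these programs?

$4,996

Commuter Credit: $320,600 is $4,800 into a $6,000 phase-out range, leaving 1,200/6,000 of the credit: $3,980 × 1,200/6,000 = $796.
Small Business Credit: $320,600 is below the $352,100 cutoff, so the full $4,200 applies.
Total: $796 + $4,200 = $4,996.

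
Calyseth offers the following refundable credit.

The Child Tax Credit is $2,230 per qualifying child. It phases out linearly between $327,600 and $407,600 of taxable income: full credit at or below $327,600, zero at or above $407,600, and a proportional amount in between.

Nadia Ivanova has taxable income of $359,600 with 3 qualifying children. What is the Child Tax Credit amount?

Child Tax Credit: base = 3 × $2,230 = $6,690. $359,600 is $32,000 into a $80,000 phase-out range, leaving 48,000/80,000 of the credit: $6,690 × 48,000/80,000 = $4,014.

$4,014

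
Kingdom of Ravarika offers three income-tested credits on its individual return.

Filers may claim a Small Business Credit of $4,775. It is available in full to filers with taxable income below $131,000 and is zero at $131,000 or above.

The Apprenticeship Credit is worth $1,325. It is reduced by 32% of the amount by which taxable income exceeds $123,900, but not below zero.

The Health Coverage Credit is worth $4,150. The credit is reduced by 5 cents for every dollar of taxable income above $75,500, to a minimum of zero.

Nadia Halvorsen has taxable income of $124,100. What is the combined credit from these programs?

$7,756

Small Business Credit: $124,100 is below the $131,000 cutoff, so the full $4,775 applies.
Apprenticeship Credit: 32% of the $200 excess over $123,900 is $64; credit = $1,325 − $64 = $1,261.
Health Coverage Credit: 5% of the $48,600 excess over $75,500 is $2,430; credit = $4,150 − $2,430 = $1,720.
Total: $4,775 + $1,261 + $1,720 = $7,756.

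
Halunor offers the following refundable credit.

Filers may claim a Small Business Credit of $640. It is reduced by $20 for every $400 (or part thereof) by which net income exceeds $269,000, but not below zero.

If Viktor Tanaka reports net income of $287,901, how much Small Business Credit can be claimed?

Small Business Credit: income exceeds $269,000 by $18,901 → 48 increments × $20 = $960 ≥ base, so the credit is $0.

$0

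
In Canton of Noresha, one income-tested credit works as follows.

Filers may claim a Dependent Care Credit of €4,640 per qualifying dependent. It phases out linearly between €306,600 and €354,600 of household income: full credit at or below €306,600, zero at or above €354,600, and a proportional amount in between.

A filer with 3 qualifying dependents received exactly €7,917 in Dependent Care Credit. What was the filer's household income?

Full credit = 3 × €4,640 = €13,920.
€7,917 is 7,917/13,920 of the full €13,920, so 6,003/13,920 of the €48,000 range has been used: income = €306,600 + €48,000 × 6,003/13,920 = €327,300.

€327,300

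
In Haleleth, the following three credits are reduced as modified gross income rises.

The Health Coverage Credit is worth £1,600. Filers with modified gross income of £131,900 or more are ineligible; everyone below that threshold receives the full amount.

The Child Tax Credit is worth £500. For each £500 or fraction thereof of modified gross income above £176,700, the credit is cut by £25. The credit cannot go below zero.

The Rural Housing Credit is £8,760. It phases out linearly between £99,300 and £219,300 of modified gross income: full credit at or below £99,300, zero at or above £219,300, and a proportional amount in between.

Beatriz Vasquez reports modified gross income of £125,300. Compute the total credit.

Health Coverage Credit: £125,300 is below the £131,900 cutoff, so the full £1,600 applies.
Child Tax Credit: £125,300 is at or below the £176,700 threshold, so the full £500 applies.
Rural Housing Credit: £125,300 is £26,000 into a £120,000 phase-out range, leaving 94,000/120,000 of the credit: £8,760 × 94,000/120,000 = £6,862.
Total: £1,600 + £500 + £6,862 = £8,962.

£8,962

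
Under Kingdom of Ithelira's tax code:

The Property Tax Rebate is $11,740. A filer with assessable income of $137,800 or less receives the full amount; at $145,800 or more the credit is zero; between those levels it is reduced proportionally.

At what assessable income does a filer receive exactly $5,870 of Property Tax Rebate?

$141,800

$5,870 is 5,870/11,740 of the full $11,740, so 5,870/11,740 of the $8,000 range has been used: income = $137,800 + $8,000 × 5,870/11,740 = $141,800.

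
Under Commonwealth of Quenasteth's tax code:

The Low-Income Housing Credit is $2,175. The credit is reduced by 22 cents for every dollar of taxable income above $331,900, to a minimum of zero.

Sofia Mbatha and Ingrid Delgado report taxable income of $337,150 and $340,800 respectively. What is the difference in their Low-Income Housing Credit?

Sofia ($337,150): Low-Income Housing Credit: 22% of the $5,250 excess over $331,900 is $1,155; credit = $2,175 − $1,155 = $1,020.
Ingrid ($340,800): Low-Income Housing Credit: 22% of the $8,900 excess over $331,900 is $1,958; credit = $2,175 − $1,958 = $217.
Difference: |$1,020 − $217| = $803.

$803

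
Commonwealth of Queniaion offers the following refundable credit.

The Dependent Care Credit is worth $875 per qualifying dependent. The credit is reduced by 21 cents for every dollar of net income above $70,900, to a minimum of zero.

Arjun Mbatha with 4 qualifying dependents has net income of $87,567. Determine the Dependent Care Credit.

$0

Dependent Care Credit: base = 4 × $875 = $3,500. 21% of the $16,667 excess over $70,900 is $3,500.07 ≥ base, so the credit is $0.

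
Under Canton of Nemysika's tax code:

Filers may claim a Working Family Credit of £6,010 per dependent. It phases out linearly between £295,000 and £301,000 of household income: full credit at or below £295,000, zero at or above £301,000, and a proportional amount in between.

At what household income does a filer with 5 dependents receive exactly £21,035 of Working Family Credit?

£296,800

Full credit = 5 × £6,010 = £30,050.
£21,035 is 21,035/30,050 of the full £30,050, so 9,015/30,050 of the £6,000 range has been used: income = £295,000 + £6,000 × 9,015/30,050 = £296,800.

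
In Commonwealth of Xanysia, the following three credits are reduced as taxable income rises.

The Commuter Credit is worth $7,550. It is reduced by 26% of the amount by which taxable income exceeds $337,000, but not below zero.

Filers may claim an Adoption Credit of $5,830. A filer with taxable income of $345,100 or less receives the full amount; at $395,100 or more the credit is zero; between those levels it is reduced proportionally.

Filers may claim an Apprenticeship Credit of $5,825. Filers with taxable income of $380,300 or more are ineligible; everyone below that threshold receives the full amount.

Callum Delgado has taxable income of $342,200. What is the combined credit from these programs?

Commuter Credit: 26% of the $5,200 excess over $337,000 is $1,352; credit = $7,550 − $1,352 = $6,198.
Adoption Credit: $342,200 is at or below the $345,100 threshold, so the full $5,830 applies.
Apprenticeship Credit: $342,200 is below the $380,300 cutoff, so the full $5,825 applies.
Total: $6,198 + $5,830 + $5,825 = $17,853.

$17,853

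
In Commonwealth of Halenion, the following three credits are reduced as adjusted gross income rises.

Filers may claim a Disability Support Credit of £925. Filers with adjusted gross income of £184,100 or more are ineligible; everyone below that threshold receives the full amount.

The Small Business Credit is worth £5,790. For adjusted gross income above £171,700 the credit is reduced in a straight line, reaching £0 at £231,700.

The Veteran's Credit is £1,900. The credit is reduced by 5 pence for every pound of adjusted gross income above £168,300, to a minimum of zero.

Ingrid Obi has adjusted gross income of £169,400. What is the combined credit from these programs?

£8,560

Disability Support Credit: £169,400 is below the £184,100 cutoff, so the full £925 applies.
Small Business Credit: £169,400 is at or below the £171,700 threshold, so the full £5,790 applies.
Veteran's Credit: 5% of the £1,100 excess over £168,300 is £55; credit = £1,900 − £55 = £1,845.
Total: £925 + £5,790 + £1,845 = £8,560.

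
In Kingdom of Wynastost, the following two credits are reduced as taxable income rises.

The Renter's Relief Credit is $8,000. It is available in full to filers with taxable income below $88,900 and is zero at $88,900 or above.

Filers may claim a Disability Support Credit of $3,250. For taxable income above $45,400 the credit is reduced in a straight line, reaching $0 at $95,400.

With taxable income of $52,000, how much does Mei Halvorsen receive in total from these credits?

$10,821

Renter's Relief Credit: $52,000 is below the $88,900 cutoff, so the full $8,000 applies.
Disability Support Credit: $52,000 is $6,600 into a $50,000 phase-out range, leaving 43,400/50,000 of the credit: $3,250 × 43,400/50,000 = $2,821.
Total: $8,000 + $2,821 = $10,821.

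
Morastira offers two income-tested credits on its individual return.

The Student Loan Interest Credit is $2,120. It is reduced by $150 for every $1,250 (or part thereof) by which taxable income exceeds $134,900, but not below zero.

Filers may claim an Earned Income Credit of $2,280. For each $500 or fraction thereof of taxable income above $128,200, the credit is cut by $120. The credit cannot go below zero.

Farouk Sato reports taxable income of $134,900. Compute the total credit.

Student Loan Interest Credit: $134,900 is at or below the $134,900 threshold, so the full $2,120 applies.
Earned Income Credit: income exceeds $128,200 by $6,700, which is 14 full-or-partial $500 increments; reduction = 14 × $120 = $1,680, leaving $600.
Total: $2,120 + $600 = $2,720.

$2,720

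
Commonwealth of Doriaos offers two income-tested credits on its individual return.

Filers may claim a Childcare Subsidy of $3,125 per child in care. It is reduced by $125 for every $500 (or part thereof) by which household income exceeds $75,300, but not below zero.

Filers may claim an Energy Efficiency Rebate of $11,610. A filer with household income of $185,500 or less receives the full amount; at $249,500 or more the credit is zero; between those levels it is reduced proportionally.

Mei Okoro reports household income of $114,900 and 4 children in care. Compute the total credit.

Childcare Subsidy: base = 4 × $3,125 = $12,500. income exceeds $75,300 by $39,600, which is 80 full-or-partial $500 increments; reduction = 80 × $125 = $10,000, leaving $2,500.
Energy Efficiency Rebate: $114,900 is at or below the $185,500 threshold, so the full $11,610 applies.
Total: $2,500 + $11,610 = $14,110.

$14,110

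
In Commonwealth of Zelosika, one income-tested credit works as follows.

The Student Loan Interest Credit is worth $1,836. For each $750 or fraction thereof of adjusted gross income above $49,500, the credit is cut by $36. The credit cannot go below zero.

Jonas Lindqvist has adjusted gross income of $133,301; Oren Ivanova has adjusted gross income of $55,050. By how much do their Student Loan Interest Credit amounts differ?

$1,548

Jonas ($133,301): Student Loan Interest Credit: income exceeds $49,500 by $83,801 → 112 increments × $36 = $4,032 ≥ base, so the credit is $0.
Oren ($55,050): Student Loan Interest Credit: income exceeds $49,500 by $5,550, which is 8 full-or-partial $750 increments; reduction = 8 × $36 = $288, leaving $1,548.
Difference: |$0 − $1,548| = $1,548.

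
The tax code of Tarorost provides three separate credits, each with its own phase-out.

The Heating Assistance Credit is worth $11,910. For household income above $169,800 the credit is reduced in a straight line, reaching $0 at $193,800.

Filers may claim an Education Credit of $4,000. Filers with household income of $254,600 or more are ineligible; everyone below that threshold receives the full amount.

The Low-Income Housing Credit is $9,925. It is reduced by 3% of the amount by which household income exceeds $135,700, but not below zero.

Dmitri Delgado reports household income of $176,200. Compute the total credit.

Heating Assistance Credit: $176,200 is $6,400 into a $24,000 phase-out range, leaving 17,600/24,000 of the credit: $11,910 × 17,600/24,000 = $8,734.
Education Credit: $176,200 is below the $254,600 cutoff, so the full $4,000 applies.
Low-Income Housing Credit: 3% of the $40,500 excess over $135,700 is $1,215; credit = $9,925 − $1,215 = $8,710.
Total: $8,734 + $4,000 + $8,710 = $21,444.

$21,444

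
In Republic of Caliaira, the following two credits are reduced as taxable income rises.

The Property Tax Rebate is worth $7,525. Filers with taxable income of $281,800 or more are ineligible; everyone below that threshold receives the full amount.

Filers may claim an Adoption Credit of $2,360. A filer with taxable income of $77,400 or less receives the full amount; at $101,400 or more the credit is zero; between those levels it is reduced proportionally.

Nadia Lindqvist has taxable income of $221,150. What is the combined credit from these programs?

Property Tax Rebate: $221,150 is below the $281,800 cutoff, so the full $7,525 applies.
Adoption Credit: $221,150 is at or above $101,400, so the credit is $0.
Total: $7,525 + $0 = $7,525.

$7,525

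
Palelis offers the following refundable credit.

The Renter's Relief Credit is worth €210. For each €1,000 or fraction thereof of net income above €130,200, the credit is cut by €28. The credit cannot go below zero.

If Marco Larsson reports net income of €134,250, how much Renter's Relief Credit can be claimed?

Renter's Relief Credit: income exceeds €130,200 by €4,050, which is 5 full-or-partial €1,000 increments; reduction = 5 × €28 = €140, leaving €70.

€70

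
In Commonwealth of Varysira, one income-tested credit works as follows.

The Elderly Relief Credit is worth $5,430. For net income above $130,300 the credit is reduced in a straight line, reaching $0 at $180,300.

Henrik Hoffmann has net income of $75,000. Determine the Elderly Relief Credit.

$5,430

Elderly Relief Credit: $75,000 is at or below the $130,300 threshold, so the full $5,430 applies.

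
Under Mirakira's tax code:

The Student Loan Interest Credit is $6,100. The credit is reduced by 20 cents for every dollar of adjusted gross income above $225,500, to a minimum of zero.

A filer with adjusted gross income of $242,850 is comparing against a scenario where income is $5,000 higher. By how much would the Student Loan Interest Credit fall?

At $242,850 — 20% of the $17,350 excess over $225,500 is $3,470; credit = $6,100 − $3,470 = $2,630.
At $247,850 — 20% of the $22,350 excess over $225,500 is $4,470; credit = $6,100 − $4,470 = $1,630.
Lost: $2,630 − $1,630 = $1,000.

$1,000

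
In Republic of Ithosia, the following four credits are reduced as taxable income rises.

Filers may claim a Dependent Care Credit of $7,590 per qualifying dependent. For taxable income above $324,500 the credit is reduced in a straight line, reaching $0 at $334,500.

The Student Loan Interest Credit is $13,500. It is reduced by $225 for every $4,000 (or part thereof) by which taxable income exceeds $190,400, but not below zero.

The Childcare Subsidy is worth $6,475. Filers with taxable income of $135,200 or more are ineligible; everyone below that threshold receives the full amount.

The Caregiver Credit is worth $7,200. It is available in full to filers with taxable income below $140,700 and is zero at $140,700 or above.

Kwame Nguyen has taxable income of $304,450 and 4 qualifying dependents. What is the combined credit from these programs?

$37,335

Dependent Care Credit: base = 4 × $7,590 = $30,360. $304,450 is at or below the $324,500 threshold, so the full $30,360 applies.
Student Loan Interest Credit: income exceeds $190,400 by $114,050, which is 29 full-or-partial $4,000 increments; reduction = 29 × $225 = $6,525, leaving $6,975.
Childcare Subsidy: $304,450 meets or exceeds the $135,200 cutoff, so the credit is $0.
Caregiver Credit: $304,450 meets or exceeds the $140,700 cutoff, so the credit is $0.
Total: $30,360 + $6,975 + $0 + $0 = $37,335.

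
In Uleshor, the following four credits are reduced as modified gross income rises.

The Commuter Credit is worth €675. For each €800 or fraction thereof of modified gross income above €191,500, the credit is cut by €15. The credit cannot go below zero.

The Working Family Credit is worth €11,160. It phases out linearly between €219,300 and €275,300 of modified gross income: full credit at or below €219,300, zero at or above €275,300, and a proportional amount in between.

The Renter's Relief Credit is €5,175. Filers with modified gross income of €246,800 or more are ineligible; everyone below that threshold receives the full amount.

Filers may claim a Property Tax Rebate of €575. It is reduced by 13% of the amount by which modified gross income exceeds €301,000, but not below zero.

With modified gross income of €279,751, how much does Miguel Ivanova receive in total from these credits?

Commuter Credit: income exceeds €191,500 by €88,251 → 111 increments × €15 = €1,665 ≥ base, so the credit is €0.
Working Family Credit: €279,751 is at or above €275,300, so the credit is €0.
Renter's Relief Credit: €279,751 meets or exceeds the €246,800 cutoff, so the credit is €0.
Property Tax Rebate: €279,751 is at or below the €301,000 threshold, so the full €575 applies.
Total: €0 + €0 + €0 + €575 = €575.

€575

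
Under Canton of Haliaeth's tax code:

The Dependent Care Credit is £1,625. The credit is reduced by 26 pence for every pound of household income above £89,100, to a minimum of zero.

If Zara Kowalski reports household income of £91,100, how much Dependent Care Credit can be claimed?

Dependent Care Credit: 26% of the £2,000 excess over £89,100 is £520; credit = £1,625 − £520 = £1,105.

£1,105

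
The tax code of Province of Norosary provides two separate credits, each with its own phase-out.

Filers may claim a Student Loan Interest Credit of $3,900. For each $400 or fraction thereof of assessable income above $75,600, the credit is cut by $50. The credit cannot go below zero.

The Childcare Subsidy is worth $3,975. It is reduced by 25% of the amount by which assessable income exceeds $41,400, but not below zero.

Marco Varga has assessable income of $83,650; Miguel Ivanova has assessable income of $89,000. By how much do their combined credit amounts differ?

$650

Marco ($83,650): Student Loan Interest Credit: income exceeds $75,600 by $8,050, which is 21 full-or-partial $400 increments; reduction = 21 × $50 = $1,050, leaving $2,850. Childcare Subsidy: 25% of the $42,250 excess over $41,400 is $10,562.50 ≥ base, so the credit is $0. total $2,850 + $0 = $2,850
Miguel ($89,000): Student Loan Interest Credit: income exceeds $75,600 by $13,400, which is 34 full-or-partial $400 increments; reduction = 34 × $50 = $1,700, leaving $2,200. Childcare Subsidy: 25% of the $47,600 excess over $41,400 is $11,900 ≥ base, so the credit is $0. total $2,200 + $0 = $2,200
Difference: |$2,850 − $2,200| = $650.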